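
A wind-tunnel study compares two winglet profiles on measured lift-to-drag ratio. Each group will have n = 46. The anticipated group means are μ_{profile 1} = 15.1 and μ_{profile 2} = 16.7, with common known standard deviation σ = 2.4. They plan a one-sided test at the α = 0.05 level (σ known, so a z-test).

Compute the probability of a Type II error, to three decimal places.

Standardized effect: d = |μ_{profile 1} − μ_{profile 2}| / σ = |15.1 − 16.7| / 2.4 = 0.6667
Noncentrality parameter: δ = d·√(n/2) = 0.6667 × √(46/2) = 3.1972
Critical value for a one-sided test at α = 0.05: z_α = 1.645.
Power = Φ(δ − 1.645) = Φ(1.552) = 0.9397.
Type II error: β = 1 − power = 1 − 0.9397 = 0.0603.

β ≈ 0.060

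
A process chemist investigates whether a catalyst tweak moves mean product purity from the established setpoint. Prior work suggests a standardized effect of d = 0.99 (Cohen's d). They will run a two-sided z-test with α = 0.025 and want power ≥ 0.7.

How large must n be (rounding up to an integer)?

For power 0.7 need Φ(δ − z_{0.0125}) = 0.7, so δ = z_{0.0125} + z_{0.30} = 2.241 + 0.524 = 2.766.
(The Φ(−δ − z_{α/2}) term is vanishingly small for δ > 0 and is dropped in the standard sample-size formula.)
δ = d·√n ⇒ n = (δ/d)² = (2.766 / 0.99)² = 7.80.
Rounding up, n = 8.

n = 8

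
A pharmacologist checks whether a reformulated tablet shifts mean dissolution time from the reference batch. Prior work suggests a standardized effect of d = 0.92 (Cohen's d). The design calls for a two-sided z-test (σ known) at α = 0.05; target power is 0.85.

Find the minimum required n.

Set Φ(δ − 1.960) = 0.85; then δ − 1.960 = Φ⁻¹(0.85) = 1.036, giving δ = 2.996.
(Ignoring the negligible lower-tail rejection probability gives the usual closed-form inversion.)
δ = d·√n ⇒ n = (δ/d)² = (2.996 / 0.92)² = 10.61.
Round up to the next whole unit.

n = 11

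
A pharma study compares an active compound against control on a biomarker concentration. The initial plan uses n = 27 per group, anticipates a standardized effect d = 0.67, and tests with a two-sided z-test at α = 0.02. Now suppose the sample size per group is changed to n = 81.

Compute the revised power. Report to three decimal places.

With n = 81 per group: δ = d·√(n/2) = 0.67 × √(81/2) = 4.2639. Critical value z_{0.01} = 2.326.
Revised power = Φ(δ − 2.326) + Φ(−δ − 2.326) = Φ(1.938) + Φ(-6.590) = 0.9737 + 0.0000 = 0.9737.

Power ≈ 0.974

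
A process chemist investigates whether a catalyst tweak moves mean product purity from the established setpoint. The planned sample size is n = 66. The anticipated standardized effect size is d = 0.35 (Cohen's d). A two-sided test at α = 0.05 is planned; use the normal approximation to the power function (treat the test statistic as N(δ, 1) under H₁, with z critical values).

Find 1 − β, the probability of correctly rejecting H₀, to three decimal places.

Power ≈ 0.812

Noncentrality parameter: δ = d·√n = 0.35 × √66 = 2.8434
Critical value for a two-sided test at α = 0.05: z_{α/2} = 1.960.
Power = Φ(δ − 1.960) + Φ(−δ − 1.960) = Φ(0.883) + Φ(-4.803) = 0.8115 + 0.0000 = 0.8115.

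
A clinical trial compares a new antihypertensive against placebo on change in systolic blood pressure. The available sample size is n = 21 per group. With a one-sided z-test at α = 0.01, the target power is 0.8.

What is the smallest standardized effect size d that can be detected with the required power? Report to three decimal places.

Need Φ(δ − 2.326) = 0.8, so δ = 2.326 + 0.842 = 3.168.
δ = d·√(n/2) ⇒ d = δ/√(n/2) = 3.168/√(21/2) = 0.9777.

d ≈ 0.978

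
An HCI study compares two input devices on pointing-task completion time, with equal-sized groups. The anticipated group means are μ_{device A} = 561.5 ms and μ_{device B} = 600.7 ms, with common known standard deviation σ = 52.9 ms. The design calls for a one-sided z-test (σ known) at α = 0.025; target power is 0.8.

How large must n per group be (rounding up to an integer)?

Standardized effect: d = |μ_{device A} − μ_{device B}| / σ = |561.5 − 600.7| / 52.9 = 0.7410
For power 0.8 need Φ(δ − z_{0.025}) = 0.8, so δ = z_{0.025} + z_{0.20} = 1.960 + 0.842 = 2.802.
δ = d·√(n/2) ⇒ n = 2(δ/d)² = 2 × (2.802 / 0.7410)² = 28.59.
Rounding up, n = 29 per group.

n = 29 per group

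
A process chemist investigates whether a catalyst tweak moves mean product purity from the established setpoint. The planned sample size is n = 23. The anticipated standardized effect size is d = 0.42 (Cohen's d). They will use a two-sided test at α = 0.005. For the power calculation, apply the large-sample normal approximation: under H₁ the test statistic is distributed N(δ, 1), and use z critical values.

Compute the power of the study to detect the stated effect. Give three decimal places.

Power ≈ 0.214

Noncentrality parameter: δ = d·√n = 0.42 × √23 = 2.0142
Critical value for a two-sided test at α = 0.005: z_{α/2} = 2.807.
Power = Φ(δ − 2.807) + Φ(−δ − 2.807) = Φ(-0.793) + Φ(-4.821) = 0.2140 + 0.0000 = 0.2140.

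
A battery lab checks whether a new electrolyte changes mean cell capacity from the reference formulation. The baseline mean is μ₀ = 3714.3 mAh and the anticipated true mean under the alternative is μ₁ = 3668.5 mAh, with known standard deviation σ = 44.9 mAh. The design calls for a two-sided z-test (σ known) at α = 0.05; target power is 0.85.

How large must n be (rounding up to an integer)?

n = 9

Standardized effect: d = |μ₁ − μ₀| / σ = |3668.5 − 3714.3| / 44.9 = 1.0200
Set Φ(δ − 1.960) = 0.85; then δ − 1.960 = Φ⁻¹(0.85) = 1.036, giving δ = 2.996.
(The Φ(−δ − z_{α/2}) term is vanishingly small for δ > 0 and is dropped in the standard sample-size formula.)
δ = d·√n ⇒ n = (δ/d)² = (2.996 / 1.0200)² = 8.63.
Round up to the next whole unit.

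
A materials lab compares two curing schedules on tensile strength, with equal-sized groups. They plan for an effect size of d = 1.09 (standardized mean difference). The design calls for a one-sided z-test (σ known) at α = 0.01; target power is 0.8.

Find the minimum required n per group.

For power 0.8 need Φ(δ − z_{0.01}) = 0.8, so δ = z_{0.01} + z_{0.20} = 2.326 + 0.842 = 3.168.
δ = d·√(n/2) ⇒ n = 2(δ/d)² = 2 × (3.168 / 1.09)² = 16.89.
Rounding up, n = 17 per group.

n = 17 per group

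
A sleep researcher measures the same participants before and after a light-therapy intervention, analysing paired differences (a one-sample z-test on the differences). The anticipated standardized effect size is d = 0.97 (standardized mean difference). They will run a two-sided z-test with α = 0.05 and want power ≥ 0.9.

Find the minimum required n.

Set Φ(δ − 1.960) = 0.9; then δ − 1.960 = Φ⁻¹(0.9) = 1.282, giving δ = 3.242.
(For δ > 0 the lower-tail rejection region contributes negligibly to power, so the one-term inversion is standard.)
δ = d·√n ⇒ n = (δ/d)² = (3.242 / 0.97)² = 11.17.
Round up to the next whole unit.

n = 12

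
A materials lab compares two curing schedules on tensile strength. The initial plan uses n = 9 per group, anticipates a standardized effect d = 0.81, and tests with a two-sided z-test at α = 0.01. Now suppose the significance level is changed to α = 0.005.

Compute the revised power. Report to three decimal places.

Power ≈ 0.138

δ = d·√(n/2) = 0.81 × √(9/2) = 1.7183 (unchanged). New critical value: z_{0.0025} = 2.807.
Revised power = Φ(δ − 2.807) + Φ(−δ − 2.807) = Φ(-1.089) + Φ(-4.525) = 0.1381 + 0.0000 = 0.1381.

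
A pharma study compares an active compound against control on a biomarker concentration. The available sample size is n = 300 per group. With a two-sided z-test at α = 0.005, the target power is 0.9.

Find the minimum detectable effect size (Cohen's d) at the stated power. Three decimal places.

Need Φ(δ − 2.807) = 0.9, so δ = 2.807 + 1.282 = 4.089.
(Lower-tail contribution to power is negligible for δ > 0.)
δ = d·√(n/2) ⇒ d = δ/√(n/2) = 4.089/√(300/2) = 0.3338.

d ≈ 0.334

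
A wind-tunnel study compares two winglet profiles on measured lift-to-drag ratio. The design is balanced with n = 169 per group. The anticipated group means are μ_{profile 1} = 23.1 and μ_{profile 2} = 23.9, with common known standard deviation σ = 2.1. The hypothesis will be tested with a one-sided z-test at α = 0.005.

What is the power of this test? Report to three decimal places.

Standardized effect: d = |μ_{profile 1} − μ_{profile 2}| / σ = |23.1 − 23.9| / 2.1 = 0.3810
Noncentrality parameter: δ = d·√(n/2) = 0.3810 × √(169/2) = 3.5019
Critical value for a one-sided test at α = 0.005: z_α = 2.576.
Power = Φ(δ − 2.576) = Φ(0.926) = 0.8228.

Power ≈ 0.823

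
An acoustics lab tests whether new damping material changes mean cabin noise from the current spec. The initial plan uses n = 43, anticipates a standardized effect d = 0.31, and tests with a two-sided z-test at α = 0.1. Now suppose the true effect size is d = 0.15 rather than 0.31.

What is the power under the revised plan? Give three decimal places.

Power ≈ 0.259

With d = 0.15: δ = d·√n = 0.15 × √43 = 0.9836. Critical value z_{0.05} = 1.645.
Revised power = Φ(δ − 1.645) + Φ(−δ − 1.645) = Φ(-0.661) + Φ(-2.628) = 0.2542 + 0.0043 = 0.2585.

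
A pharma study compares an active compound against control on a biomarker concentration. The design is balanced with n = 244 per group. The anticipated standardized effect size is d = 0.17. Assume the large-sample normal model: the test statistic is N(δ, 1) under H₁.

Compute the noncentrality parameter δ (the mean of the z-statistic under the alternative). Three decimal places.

δ = d·√(n/2) = 0.17 × √(244/2) = 1.8777

δ ≈ 1.878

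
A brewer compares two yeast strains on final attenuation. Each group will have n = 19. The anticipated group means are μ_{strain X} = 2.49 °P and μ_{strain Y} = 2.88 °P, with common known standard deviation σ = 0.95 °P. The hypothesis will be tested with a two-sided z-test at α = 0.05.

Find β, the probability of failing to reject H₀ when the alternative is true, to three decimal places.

Standardized effect: d = |μ_{strain X} − μ_{strain Y}| / σ = |2.49 − 2.88| / 0.95 = 0.4105
Noncentrality parameter: δ = d·√(n/2) = 0.4105 × √(19/2) = 1.2653
Two-sided α = 0.05 → critical value z_{0.025} = 1.960.
Power = Φ(δ − 1.960) + Φ(−δ − 1.960) = Φ(-0.695) + Φ(-3.225) = 0.2436 + 0.0006 = 0.2443.
Type II error: β = 1 − power = 1 − 0.2443 = 0.7557.

β ≈ 0.756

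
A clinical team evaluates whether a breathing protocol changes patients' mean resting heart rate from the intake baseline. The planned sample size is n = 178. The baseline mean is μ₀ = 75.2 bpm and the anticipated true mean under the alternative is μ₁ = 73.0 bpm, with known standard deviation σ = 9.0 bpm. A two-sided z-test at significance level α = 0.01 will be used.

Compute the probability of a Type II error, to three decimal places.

Standardized effect: d = |μ₁ − μ₀| / σ = |73.0 − 75.2| / 9.0 = 0.2444
Noncentrality parameter: δ = d·√n = 0.2444 × √178 = 3.2613
Two-sided α = 0.01 → critical value z_{0.005} = 2.576.
Power = Φ(δ − 2.576) + Φ(−δ − 2.576) = Φ(0.685) + Φ(-5.837) = 0.7535 + 0.0000 = 0.7535.
Type II error: β = 1 − power = 1 − 0.7535 = 0.2465.

β ≈ 0.247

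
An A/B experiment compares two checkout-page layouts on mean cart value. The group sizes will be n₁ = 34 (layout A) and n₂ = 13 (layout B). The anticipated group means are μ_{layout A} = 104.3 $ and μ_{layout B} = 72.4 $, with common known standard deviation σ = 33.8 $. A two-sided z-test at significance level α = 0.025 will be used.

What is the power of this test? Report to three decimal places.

Standardized effect: d = |μ_{layout A} − μ_{layout B}| / σ = |104.3 − 72.4| / 33.8 = 0.9438
Noncentrality parameter: λ = d / √(1/n₁ + 1/n₂) = 0.9438 / √(1/34 + 1/13) = 2.8943
Critical value for a two-sided test at α = 0.025: z_{α/2} = 2.241.
Power = Φ(λ − 2.241) + Φ(−λ − 2.241) = Φ(0.653) + Φ(-5.136) = 0.7431 + 0.0000 = 0.7431.

Power ≈ 0.743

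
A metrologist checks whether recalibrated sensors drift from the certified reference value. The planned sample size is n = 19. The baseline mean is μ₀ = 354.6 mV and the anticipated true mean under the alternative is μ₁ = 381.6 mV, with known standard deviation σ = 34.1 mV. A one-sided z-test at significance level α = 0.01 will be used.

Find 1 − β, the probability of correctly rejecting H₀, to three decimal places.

Power ≈ 0.870

Standardized effect: d = |μ₁ − μ₀| / σ = |381.6 − 354.6| / 34.1 = 0.7918
Noncentrality parameter: λ = d·√n = 0.7918 × √19 = 3.4513
Critical value for a one-sided test at α = 0.01: z_α = 2.326.
Power = P(Z > 2.326 − λ) = Φ(1.125) = 0.8697.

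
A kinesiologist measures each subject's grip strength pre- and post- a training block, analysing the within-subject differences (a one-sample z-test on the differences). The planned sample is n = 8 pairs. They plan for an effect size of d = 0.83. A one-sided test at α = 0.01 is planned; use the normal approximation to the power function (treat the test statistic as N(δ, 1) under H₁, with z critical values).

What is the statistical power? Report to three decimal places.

Power ≈ 0.508

Noncentrality parameter: δ = d·√n = 0.83 × √8 = 2.3476
Critical value for a one-sided test at α = 0.01: z_α = 2.326.
Power = Φ(δ − 2.326) = Φ(0.021) = 0.5085.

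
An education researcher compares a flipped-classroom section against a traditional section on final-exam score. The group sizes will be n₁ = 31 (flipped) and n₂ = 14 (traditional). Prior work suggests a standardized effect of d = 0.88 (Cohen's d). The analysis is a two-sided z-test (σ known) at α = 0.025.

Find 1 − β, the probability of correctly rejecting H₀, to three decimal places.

Power ≈ 0.688

Noncentrality parameter: δ = d / √(1/n₁ + 1/n₂) = 0.88 / √(1/31 + 1/14) = 2.7329
Critical value for a two-sided test at α = 0.025: z_{α/2} = 2.241.
Power = Φ(δ − 2.241) + Φ(−δ − 2.241) = Φ(0.491) + Φ(-4.974) = 0.6885 + 0.0000 = 0.6885.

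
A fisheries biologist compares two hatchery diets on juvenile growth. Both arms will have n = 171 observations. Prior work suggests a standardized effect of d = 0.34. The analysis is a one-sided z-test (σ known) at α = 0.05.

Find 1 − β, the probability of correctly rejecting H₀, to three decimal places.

Power ≈ 0.933

Noncentrality parameter: δ = d·√(n/2) = 0.34 × √(171/2) = 3.1439
One-sided α = 0.05 → critical value z_{0.05} = 1.645.
Power = Φ(δ − 1.645) = Φ(1.499) = 0.9331.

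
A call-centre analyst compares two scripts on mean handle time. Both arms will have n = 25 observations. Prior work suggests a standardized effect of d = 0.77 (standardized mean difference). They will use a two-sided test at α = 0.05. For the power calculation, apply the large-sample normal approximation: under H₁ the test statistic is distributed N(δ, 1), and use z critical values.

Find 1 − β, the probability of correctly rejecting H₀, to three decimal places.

Noncentrality parameter: δ = d·√(n/2) = 0.77 × √(25/2) = 2.7224
Critical value for a two-sided test at α = 0.05: z_{α/2} = 1.960.
Power = Φ(δ − 1.960) + Φ(−δ − 1.960) = Φ(0.762) + Φ(-4.682) = 0.7771 + 0.0000 = 0.7771.

Power ≈ 0.777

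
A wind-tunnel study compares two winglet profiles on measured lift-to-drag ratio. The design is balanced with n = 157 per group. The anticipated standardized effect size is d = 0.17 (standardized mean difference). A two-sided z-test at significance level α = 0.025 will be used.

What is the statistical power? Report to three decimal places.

Noncentrality parameter: δ = d·√(n/2) = 0.17 × √(157/2) = 1.5062
Critical value for a two-sided test at α = 0.025: z_{α/2} = 2.241.
Power = Φ(δ − 2.241) + Φ(−δ − 2.241) = Φ(-0.735) + Φ(-3.748) = 0.2311 + 0.0001 = 0.2312.

Power ≈ 0.231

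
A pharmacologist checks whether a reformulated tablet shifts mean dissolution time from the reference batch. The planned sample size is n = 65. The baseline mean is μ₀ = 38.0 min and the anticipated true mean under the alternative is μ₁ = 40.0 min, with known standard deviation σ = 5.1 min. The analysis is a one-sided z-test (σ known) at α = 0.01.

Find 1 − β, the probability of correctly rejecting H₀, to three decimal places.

Power ≈ 0.798

Standardized effect: d = |μ₁ − μ₀| / σ = |40.0 − 38.0| / 5.1 = 0.3922
Noncentrality parameter: δ = d·√n = 0.3922 × √65 = 3.1617
Critical value for a one-sided test at α = 0.01: z_α = 2.326.
Power = P(Z > 2.326 − δ) = Φ(0.835) = 0.7982.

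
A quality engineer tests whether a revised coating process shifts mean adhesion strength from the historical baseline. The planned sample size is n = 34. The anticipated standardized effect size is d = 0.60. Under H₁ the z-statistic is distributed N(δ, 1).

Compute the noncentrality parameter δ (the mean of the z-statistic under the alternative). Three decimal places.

The noncentrality parameter scales effect size by the design's sample-size factor: δ = d·√n = 0.60 × √34 = 3.4986

δ ≈ 3.499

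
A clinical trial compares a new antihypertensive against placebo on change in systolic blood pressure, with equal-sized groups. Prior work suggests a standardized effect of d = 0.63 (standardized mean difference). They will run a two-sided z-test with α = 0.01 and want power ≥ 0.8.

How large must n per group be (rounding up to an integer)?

For power 0.8 need Φ(δ − z_{0.005}) = 0.8, so δ = z_{0.005} + z_{0.20} = 2.576 + 0.842 = 3.417.
(The Φ(−δ − z_{α/2}) term is vanishingly small for δ > 0 and is dropped in the standard sample-size formula.)
δ = d·√(n/2) ⇒ n = 2(δ/d)² = 2 × (3.417 / 0.63)² = 58.85.
Rounding up, n = 59 per group.

n = 59 per group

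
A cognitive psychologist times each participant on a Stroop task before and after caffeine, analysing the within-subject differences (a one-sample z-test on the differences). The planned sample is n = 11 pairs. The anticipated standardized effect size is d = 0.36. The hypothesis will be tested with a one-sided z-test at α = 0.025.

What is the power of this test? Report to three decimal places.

Power ≈ 0.222

Noncentrality parameter: δ = d·√n = 0.36 × √11 = 1.1940
One-sided α = 0.025 → critical value z_{0.025} = 1.960.
Power = P(Z > 1.960 − δ) = Φ(-0.766) = 0.2218.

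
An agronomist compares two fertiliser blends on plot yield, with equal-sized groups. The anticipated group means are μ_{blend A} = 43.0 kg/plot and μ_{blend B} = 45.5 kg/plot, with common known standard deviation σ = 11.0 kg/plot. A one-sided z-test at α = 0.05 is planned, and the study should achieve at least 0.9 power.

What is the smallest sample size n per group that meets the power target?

n = 332 per group

Standardized effect: d = |μ_{blend A} − μ_{blend B}| / σ = |43.0 − 45.5| / 11.0 = 0.2273
Set Φ(δ − 1.645) = 0.9; then δ − 1.645 = Φ⁻¹(0.9) = 1.282, giving δ = 2.926.
δ = d·√(n/2) ⇒ n = 2(δ/d)² = 2 × (2.926 / 0.2273)² = 331.59.
Round up to the next whole unit.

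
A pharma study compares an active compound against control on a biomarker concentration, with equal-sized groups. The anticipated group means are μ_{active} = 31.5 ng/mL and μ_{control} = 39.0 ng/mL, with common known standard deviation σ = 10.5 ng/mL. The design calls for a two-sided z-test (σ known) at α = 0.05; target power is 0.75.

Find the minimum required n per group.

Standardized effect: d = |μ_{active} − μ_{control}| / σ = |31.5 − 39.0| / 10.5 = 0.7143
For power 0.75 need Φ(δ − z_{0.025}) = 0.75, so δ = z_{0.025} + z_{0.25} = 1.960 + 0.674 = 2.634.
(The Φ(−δ − z_{α/2}) term is vanishingly small for δ > 0 and is dropped in the standard sample-size formula.)
δ = d·√(n/2) ⇒ n = 2(δ/d)² = 2 × (2.634 / 0.7143)² = 27.21.
Round up to the next whole unit.

n = 28 per group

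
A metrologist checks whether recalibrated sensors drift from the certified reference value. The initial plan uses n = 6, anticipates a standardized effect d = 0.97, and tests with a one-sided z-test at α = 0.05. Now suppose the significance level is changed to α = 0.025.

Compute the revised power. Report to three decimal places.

Power ≈ 0.661

δ = d·√n = 0.97 × √6 = 2.3760 (unchanged). New critical value: z_{0.025} = 1.960.
Revised power = P(Z > 1.960 − δ) = Φ(0.416) = 0.6613.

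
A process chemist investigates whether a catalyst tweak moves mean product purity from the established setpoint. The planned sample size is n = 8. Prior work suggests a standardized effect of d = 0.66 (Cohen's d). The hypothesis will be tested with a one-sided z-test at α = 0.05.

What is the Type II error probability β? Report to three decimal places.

Noncentrality parameter: δ = d·√n = 0.66 × √8 = 1.8668
Critical value for a one-sided test at α = 0.05: z_α = 1.645.
Power = Φ(δ − 1.645) = Φ(0.222) = 0.5878.
Type II error: β = 1 − power = 1 − 0.5878 = 0.4122.

β ≈ 0.412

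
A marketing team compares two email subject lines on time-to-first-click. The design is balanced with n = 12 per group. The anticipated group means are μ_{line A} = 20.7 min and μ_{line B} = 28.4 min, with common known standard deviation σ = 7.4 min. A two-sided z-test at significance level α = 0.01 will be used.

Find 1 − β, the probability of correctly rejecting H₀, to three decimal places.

Power ≈ 0.489

Standardized effect: d = |μ_{line A} − μ_{line B}| / σ = |20.7 − 28.4| / 7.4 = 1.0405
Noncentrality parameter: δ = d·√(n/2) = 1.0405 × √(12/2) = 2.5488
Two-sided α = 0.01 → critical value z_{0.005} = 2.576.
Power = Φ(δ − 2.576) + Φ(−δ − 2.576) = Φ(-0.027) + Φ(-5.125) = 0.4892 + 0.0000 = 0.4892.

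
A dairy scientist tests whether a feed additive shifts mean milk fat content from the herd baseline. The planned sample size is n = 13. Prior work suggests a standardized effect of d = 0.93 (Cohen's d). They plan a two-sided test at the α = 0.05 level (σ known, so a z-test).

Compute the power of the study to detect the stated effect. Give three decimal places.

Noncentrality parameter: λ = d·√n = 0.93 × √13 = 3.3532
Critical value for a two-sided test at α = 0.05: z_{α/2} = 1.960.
Power = Φ(λ − 1.960) + Φ(−λ − 1.960) = Φ(1.393) + Φ(-5.313) = 0.9182 + 0.0000 = 0.9182.

Power ≈ 0.918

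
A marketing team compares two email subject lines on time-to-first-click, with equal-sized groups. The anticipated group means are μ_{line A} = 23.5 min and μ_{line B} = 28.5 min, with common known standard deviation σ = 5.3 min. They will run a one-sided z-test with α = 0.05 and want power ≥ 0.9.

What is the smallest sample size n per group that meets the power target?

Standardized effect: d = |μ_{line A} − μ_{line B}| / σ = |23.5 − 28.5| / 5.3 = 0.9434
Set Φ(δ − 1.645) = 0.9; then δ − 1.645 = Φ⁻¹(0.9) = 1.282, giving δ = 2.926.
δ = d·√(n/2) ⇒ n = 2(δ/d)² = 2 × (2.926 / 0.9434)² = 19.24.
Rounding up, n = 20 per group.

n = 20 per group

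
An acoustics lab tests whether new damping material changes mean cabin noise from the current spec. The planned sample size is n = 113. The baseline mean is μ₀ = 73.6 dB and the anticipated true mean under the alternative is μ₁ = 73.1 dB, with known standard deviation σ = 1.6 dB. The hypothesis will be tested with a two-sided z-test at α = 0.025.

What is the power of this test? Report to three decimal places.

Power ≈ 0.860

Standardized effect: d = |μ₁ − μ₀| / σ = |73.1 − 73.6| / 1.6 = 0.3125
Noncentrality parameter: λ = d·√n = 0.3125 × √113 = 3.3219
Two-sided α = 0.025 → critical value z_{0.0125} = 2.241.
Power = Φ(λ − 2.241) + Φ(−λ − 2.241) = Φ(1.081) + Φ(-5.563) = 0.8600 + 0.0000 = 0.8600.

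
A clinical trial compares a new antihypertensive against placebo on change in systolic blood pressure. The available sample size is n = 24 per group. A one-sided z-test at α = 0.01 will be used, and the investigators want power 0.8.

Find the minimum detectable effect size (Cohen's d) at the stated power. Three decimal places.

d ≈ 0.915

Need Φ(δ − 2.326) = 0.8, so δ = 2.326 + 0.842 = 3.168.
δ = d·√(n/2) ⇒ d = δ/√(n/2) = 3.168/√(24/2) = 0.9145.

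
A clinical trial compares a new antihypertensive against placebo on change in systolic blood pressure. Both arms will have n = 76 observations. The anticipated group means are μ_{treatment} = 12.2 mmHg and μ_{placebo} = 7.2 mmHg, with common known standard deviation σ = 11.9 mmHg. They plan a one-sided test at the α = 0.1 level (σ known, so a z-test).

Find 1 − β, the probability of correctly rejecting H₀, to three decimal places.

Standardized effect: d = |μ_{treatment} − μ_{placebo}| / σ = |12.2 − 7.2| / 11.9 = 0.4202
Noncentrality parameter: λ = d·√(n/2) = 0.4202 × √(76/2) = 2.5901
Critical value for a one-sided test at α = 0.1: z_α = 1.282.
Power = Φ(λ − 1.282) = Φ(1.309) = 0.9047.

Power ≈ 0.905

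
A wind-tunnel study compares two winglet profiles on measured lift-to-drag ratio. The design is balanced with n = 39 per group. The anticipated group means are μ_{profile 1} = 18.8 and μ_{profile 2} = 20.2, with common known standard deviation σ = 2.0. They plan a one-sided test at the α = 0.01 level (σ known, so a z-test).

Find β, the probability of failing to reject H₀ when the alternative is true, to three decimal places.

β ≈ 0.222

Standardized effect: d = |μ_{profile 1} − μ_{profile 2}| / σ = |18.8 − 20.2| / 2.0 = 0.7000
Noncentrality parameter: λ = d·√(n/2) = 0.7000 × √(39/2) = 3.0911
Critical value for a one-sided test at α = 0.01: z_α = 2.326.
Power = Φ(λ − 2.326) = Φ(0.765) = 0.7778.
Type II error: β = 1 − power = 1 − 0.7778 = 0.2222.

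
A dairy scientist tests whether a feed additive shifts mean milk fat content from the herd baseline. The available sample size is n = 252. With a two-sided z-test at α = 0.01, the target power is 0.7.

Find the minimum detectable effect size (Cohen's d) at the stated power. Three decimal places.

d ≈ 0.195

Need Φ(δ − 2.576) = 0.7, so δ = 2.576 + 0.524 = 3.100.
(Lower-tail contribution to power is negligible for δ > 0.)
δ = d·√n ⇒ d = δ/√n = 3.100/√252 = 0.1953.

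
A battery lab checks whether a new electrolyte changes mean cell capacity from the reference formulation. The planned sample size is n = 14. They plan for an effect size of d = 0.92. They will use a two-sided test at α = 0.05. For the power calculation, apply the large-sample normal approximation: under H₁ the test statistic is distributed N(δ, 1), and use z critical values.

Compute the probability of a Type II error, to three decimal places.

β ≈ 0.069

Noncentrality parameter: δ = d·√n = 0.92 × √14 = 3.4423
Critical value for a two-sided test at α = 0.05: z_{α/2} = 1.960.
Power = Φ(δ − 1.960) + Φ(−δ − 1.960) = Φ(1.482) + Φ(-5.402) = 0.9309 + 0.0000 = 0.9309.
Type II error: β = 1 − power = 1 − 0.9309 = 0.0691.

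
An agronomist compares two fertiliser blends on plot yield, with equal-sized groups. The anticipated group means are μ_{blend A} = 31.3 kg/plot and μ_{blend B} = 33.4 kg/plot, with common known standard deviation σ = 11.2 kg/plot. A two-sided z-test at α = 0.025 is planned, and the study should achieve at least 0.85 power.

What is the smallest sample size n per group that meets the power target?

n = 612 per group

Standardized effect: d = |μ_{blend A} − μ_{blend B}| / σ = |31.3 − 33.4| / 11.2 = 0.1875
For power 0.85 need Φ(δ − z_{0.0125}) = 0.85, so δ = z_{0.0125} + z_{0.15} = 2.241 + 1.036 = 3.278.
(The Φ(−δ − z_{α/2}) term is vanishingly small for δ > 0 and is dropped in the standard sample-size formula.)
δ = d·√(n/2) ⇒ n = 2(δ/d)² = 2 × (3.278 / 0.1875)² = 611.23.
Round up to the next whole unit.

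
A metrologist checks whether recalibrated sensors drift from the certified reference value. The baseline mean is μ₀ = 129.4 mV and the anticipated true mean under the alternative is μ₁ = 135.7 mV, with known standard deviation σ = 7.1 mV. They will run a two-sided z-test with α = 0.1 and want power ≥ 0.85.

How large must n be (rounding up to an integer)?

n = 10

Standardized effect: d = |μ₁ − μ₀| / σ = |135.7 − 129.4| / 7.1 = 0.8873
Set Φ(δ − 1.645) = 0.85; then δ − 1.645 = Φ⁻¹(0.85) = 1.036, giving δ = 2.681.
(For δ > 0 the lower-tail rejection region contributes negligibly to power, so the one-term inversion is standard.)
δ = d·√n ⇒ n = (δ/d)² = (2.681 / 0.8873)² = 9.13.
Rounding up, n = 10.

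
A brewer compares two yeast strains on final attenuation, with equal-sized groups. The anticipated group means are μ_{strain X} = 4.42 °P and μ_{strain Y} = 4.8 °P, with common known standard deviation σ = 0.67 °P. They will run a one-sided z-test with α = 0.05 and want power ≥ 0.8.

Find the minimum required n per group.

Standardized effect: d = |μ_{strain X} − μ_{strain Y}| / σ = |4.42 − 4.8| / 0.67 = 0.5672
Set Φ(δ − 1.645) = 0.8; then δ − 1.645 = Φ⁻¹(0.8) = 0.842, giving δ = 2.486.
δ = d·√(n/2) ⇒ n = 2(δ/d)² = 2 × (2.486 / 0.5672)² = 38.44.
Round up to the next whole unit.

n = 39 per group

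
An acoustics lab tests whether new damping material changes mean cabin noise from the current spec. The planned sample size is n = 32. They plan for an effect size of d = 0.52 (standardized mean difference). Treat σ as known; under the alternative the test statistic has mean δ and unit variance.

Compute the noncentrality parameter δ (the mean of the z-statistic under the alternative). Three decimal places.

δ ≈ 2.942

δ = d·√n = 0.52 × √32 = 2.9416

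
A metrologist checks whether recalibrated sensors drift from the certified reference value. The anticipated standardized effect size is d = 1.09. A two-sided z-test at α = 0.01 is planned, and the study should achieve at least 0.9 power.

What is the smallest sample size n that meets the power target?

For power 0.9 need Φ(δ − z_{0.005}) = 0.9, so δ = z_{0.005} + z_{0.10} = 2.576 + 1.282 = 3.857.
(Ignoring the negligible lower-tail rejection probability gives the usual closed-form inversion.)
δ = d·√n ⇒ n = (δ/d)² = (3.857 / 1.09)² = 12.52.
Round up to the next whole unit.

n = 13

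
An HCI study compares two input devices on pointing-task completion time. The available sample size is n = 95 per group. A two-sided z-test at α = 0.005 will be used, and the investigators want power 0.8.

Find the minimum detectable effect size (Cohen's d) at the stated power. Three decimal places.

d ≈ 0.529

Required noncentrality: δ = z_{0.0025} + z_{0.20} = 2.807 + 0.842 = 3.649.
(Lower-tail contribution to power is negligible for δ > 0.)
δ = d·√(n/2) ⇒ d = δ/√(n/2) = 3.649/√(95/2) = 0.5294.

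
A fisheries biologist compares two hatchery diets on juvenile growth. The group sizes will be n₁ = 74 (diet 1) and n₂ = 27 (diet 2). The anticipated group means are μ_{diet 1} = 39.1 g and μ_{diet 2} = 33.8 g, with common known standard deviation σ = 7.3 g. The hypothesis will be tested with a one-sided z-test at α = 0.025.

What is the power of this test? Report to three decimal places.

Power ≈ 0.898

Standardized effect: d = |μ_{diet 1} − μ_{diet 2}| / σ = |39.1 − 33.8| / 7.3 = 0.7260
Noncentrality parameter: δ = d / √(1/n₁ + 1/n₂) = 0.7260 / √(1/74 + 1/27) = 3.2292
One-sided α = 0.025 → critical value z_{0.025} = 1.960.
Power = P(Z > 1.960 − δ) = Φ(1.269) = 0.8978.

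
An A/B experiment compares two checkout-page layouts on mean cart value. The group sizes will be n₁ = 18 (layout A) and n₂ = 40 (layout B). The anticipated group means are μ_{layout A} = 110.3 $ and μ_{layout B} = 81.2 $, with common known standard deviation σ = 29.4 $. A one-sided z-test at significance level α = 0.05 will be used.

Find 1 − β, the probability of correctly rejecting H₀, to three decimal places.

Standardized effect: d = |μ_{layout A} − μ_{layout B}| / σ = |110.3 − 81.2| / 29.4 = 0.9898
Noncentrality parameter: δ = d / √(1/n₁ + 1/n₂) = 0.9898 / √(1/18 + 1/40) = 3.4874
Critical value for a one-sided test at α = 0.05: z_α = 1.645.
Power = Φ(δ − 1.645) = Φ(1.843) = 0.9673.

Power ≈ 0.967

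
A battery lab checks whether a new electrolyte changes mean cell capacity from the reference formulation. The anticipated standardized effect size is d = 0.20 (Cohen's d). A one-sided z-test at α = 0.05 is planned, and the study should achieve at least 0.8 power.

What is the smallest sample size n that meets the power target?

n = 155

For power 0.8 need Φ(δ − z_{0.05}) = 0.8, so δ = z_{0.05} + z_{0.20} = 1.645 + 0.842 = 2.486.
δ = d·√n ⇒ n = (δ/d)² = (2.486 / 0.20)² = 154.56.
Round up to the next whole unit.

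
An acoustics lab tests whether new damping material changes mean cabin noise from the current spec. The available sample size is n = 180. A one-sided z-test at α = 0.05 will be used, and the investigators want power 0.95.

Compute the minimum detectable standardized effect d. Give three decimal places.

Required noncentrality: δ = z_{0.05} + z_{0.05} = 1.645 + 1.645 = 3.290.
δ = d·√n ⇒ d = δ/√n = 3.290/√180 = 0.2452.

d ≈ 0.245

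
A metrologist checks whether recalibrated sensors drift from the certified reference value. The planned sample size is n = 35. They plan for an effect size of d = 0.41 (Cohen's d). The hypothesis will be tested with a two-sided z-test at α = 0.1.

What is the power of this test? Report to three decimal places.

Power ≈ 0.783

Noncentrality parameter: δ = d·√n = 0.41 × √35 = 2.4256
Critical value for a two-sided test at α = 0.1: z_{α/2} = 1.645.
Power = Φ(δ − 1.645) + Φ(−δ − 1.645) = Φ(0.781) + Φ(-4.070) = 0.7825 + 0.0000 = 0.7825.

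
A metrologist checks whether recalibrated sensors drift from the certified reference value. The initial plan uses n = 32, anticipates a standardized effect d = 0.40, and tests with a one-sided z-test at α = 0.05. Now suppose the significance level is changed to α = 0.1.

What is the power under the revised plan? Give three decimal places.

Power ≈ 0.837

δ = d·√n = 0.40 × √32 = 2.2627 (unchanged). New critical value: z_{0.1} = 1.282.
Revised power = P(Z > 1.282 − δ) = Φ(0.981) = 0.8368.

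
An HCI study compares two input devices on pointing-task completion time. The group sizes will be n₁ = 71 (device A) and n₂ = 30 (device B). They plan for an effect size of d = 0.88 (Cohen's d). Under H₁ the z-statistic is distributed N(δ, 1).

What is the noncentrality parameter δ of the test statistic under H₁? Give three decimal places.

δ ≈ 4.041

The noncentrality parameter scales effect size by the design's sample-size factor: δ = d / √(1/n₁ + 1/n₂) = 0.88 / √(1/71 + 1/30) = 4.0412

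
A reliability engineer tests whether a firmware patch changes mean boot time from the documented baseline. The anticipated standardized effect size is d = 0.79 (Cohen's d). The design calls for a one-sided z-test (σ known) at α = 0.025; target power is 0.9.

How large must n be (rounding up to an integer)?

n = 17

For power 0.9 need Φ(δ − z_{0.025}) = 0.9, so δ = z_{0.025} + z_{0.10} = 1.960 + 1.282 = 3.242.
δ = d·√n ⇒ n = (δ/d)² = (3.242 / 0.79)² = 16.84.
Round up to the next whole unit.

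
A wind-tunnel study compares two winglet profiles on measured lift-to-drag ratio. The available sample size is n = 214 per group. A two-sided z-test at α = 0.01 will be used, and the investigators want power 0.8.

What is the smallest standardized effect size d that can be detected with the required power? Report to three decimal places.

Need Φ(δ − 2.576) = 0.8, so δ = 2.576 + 0.842 = 3.417.
(Lower-tail contribution to power is negligible for δ > 0.)
δ = d·√(n/2) ⇒ d = δ/√(n/2) = 3.417/√(214/2) = 0.3304.

d ≈ 0.330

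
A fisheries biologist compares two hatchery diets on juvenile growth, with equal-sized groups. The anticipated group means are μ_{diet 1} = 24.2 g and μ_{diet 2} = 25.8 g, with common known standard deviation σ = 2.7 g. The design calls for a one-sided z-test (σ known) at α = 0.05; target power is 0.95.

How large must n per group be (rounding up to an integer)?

n = 62 per group

Standardized effect: d = |μ_{diet 1} − μ_{diet 2}| / σ = |24.2 − 25.8| / 2.7 = 0.5926
Set Φ(δ − 1.645) = 0.95; then δ − 1.645 = Φ⁻¹(0.95) = 1.645, giving δ = 3.290.
δ = d·√(n/2) ⇒ n = 2(δ/d)² = 2 × (3.290 / 0.5926)² = 61.64.
Round up to the next whole unit.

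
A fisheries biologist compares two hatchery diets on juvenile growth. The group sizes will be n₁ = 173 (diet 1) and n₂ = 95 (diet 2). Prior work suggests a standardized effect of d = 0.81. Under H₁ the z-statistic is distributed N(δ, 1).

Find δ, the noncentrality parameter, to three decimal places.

δ = d / √(1/n₁ + 1/n₂) = 0.81 / √(1/173 + 1/95) = 6.3431

δ ≈ 6.343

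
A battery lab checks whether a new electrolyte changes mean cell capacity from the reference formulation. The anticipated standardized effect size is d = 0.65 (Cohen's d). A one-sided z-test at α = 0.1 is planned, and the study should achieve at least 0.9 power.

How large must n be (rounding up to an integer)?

n = 16

Set Φ(δ − 1.282) = 0.9; then δ − 1.282 = Φ⁻¹(0.9) = 1.282, giving δ = 2.563.
δ = d·√n ⇒ n = (δ/d)² = (2.563 / 0.65)² = 15.55.
Round up to the next whole unit.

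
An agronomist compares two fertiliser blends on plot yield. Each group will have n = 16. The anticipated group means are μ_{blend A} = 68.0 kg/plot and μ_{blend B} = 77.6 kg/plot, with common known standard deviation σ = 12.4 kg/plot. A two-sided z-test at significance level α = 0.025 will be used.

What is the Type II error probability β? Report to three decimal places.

Standardized effect: d = |μ_{blend A} − μ_{blend B}| / σ = |68.0 − 77.6| / 12.4 = 0.7742
Noncentrality parameter: δ = d·√(n/2) = 0.7742 × √(16/2) = 2.1898
Critical value for a two-sided test at α = 0.025: z_{α/2} = 2.241.
Power = Φ(δ − 2.241) + Φ(−δ − 2.241) = Φ(-0.052) + Φ(-4.431) = 0.4794 + 0.0000 = 0.4794.
Type II error: β = 1 − power = 1 − 0.4794 = 0.5206.

β ≈ 0.521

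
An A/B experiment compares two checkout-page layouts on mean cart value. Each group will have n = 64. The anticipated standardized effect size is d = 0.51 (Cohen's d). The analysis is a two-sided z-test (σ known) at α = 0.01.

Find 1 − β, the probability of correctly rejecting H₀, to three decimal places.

Power ≈ 0.621

Noncentrality parameter: δ = d·√(n/2) = 0.51 × √(64/2) = 2.8850
Two-sided α = 0.01 → critical value z_{0.005} = 2.576.
Power = Φ(δ − 2.576) + Φ(−δ − 2.576) = Φ(0.309) + Φ(-5.461) = 0.6214 + 0.0000 = 0.6214.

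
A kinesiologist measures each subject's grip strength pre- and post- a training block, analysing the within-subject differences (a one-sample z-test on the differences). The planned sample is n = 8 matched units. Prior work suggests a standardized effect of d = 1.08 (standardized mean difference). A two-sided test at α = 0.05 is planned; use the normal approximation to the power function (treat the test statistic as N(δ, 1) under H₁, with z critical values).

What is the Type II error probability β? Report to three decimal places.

β ≈ 0.137

Noncentrality parameter: δ = d·√n = 1.08 × √8 = 3.0547
Critical value for a two-sided test at α = 0.05: z_{α/2} = 1.960.
Power = Φ(δ − 1.960) + Φ(−δ − 1.960) = Φ(1.095) + Φ(-5.015) = 0.8632 + 0.0000 = 0.8632.
Type II error: β = 1 − power = 1 − 0.8632 = 0.1368.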